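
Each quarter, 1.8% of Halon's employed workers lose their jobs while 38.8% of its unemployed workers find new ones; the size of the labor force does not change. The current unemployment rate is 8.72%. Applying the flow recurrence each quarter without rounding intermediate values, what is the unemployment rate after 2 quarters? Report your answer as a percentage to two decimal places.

With a fixed labor force, u_{t+1} = u_t + s·(1−u_t) − f·u_t = u_t·(1−s−f) + s.
Here 1−s−f = 0.594 and s = 0.018.
u_1 = 0.087200 × 0.594 + 0.018 = 0.069797.
u_2 = 0.069797 × 0.594 + 0.018 = 0.059459.

Unemployment rate after two quarters ≈ 5.95%.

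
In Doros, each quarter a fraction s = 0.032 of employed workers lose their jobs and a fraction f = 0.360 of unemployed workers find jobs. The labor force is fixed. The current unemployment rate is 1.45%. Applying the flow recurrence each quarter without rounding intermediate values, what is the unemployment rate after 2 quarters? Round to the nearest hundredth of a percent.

Unemployment rate after two quarters ≈ 5.68%.

With a fixed labor force, u_{t+1} = u_t + s·(1−u_t) − f·u_t = u_t·(1−s−f) + s.
Here 1−s−f = 0.608 and s = 0.032.
u_1 = 0.014500 × 0.608 + 0.032 = 0.040816.
u_2 = 0.040816 × 0.608 + 0.032 = 0.056816.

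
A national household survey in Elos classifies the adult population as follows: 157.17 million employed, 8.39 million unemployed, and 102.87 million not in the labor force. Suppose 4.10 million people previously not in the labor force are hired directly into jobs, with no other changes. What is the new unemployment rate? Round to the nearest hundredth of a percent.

New unemployment rate ≈ 4.95%.

Initially, labor force = 157.17 + 8.39 = 165.56 million, so u = 8.39/165.56 = 5.07%.
After the change, employed and labor force both rise by 4.10; unemployed unchanged → E = 161.27, U = 8.39, labor force = 169.66 million.
New unemployment rate = 8.39 / 169.66 = 4.95%.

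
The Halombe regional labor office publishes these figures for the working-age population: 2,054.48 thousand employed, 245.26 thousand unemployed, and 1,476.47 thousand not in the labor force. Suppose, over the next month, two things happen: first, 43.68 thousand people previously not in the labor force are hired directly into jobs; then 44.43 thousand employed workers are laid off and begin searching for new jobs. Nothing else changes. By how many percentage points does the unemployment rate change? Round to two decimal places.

Initially, labor force = 2,054.48 + 245.26 = 2,299.74 thousand, so u = 245.26/2,299.74 = 10.66%.
After the first change, employed and labor force both rise by 43.68; unemployed unchanged → E = 2,098.16, U = 245.26, labor force = 2,343.42 thousand.
After the second change, employed falls and unemployed rises by 44.43; labor force unchanged → E = 2,053.73, U = 289.69, labor force = 2,343.42 thousand.
New unemployment rate = 289.69 / 2,343.42 = 12.36%.
Change = 12.36% − 10.66% = +1.70 percentage points.

The unemployment rate changes by +1.70 percentage points.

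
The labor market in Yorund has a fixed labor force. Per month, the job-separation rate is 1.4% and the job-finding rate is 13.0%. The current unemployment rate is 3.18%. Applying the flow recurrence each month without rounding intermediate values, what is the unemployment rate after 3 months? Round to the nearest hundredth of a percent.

Unemployment rate after three months ≈ 5.62%.

With a fixed labor force, u_{t+1} = u_t + s·(1−u_t) − f·u_t = u_t·(1−s−f) + s.
Here 1−s−f = 0.856 and s = 0.014.
u_1 = 0.031800 × 0.856 + 0.014 = 0.041221.
u_2 = 0.041221 × 0.856 + 0.014 = 0.049285.
u_3 = 0.049285 × 0.856 + 0.014 = 0.056188.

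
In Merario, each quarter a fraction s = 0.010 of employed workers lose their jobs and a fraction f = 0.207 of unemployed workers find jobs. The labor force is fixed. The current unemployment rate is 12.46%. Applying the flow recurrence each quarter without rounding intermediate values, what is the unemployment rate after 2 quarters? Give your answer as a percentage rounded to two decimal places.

Unemployment rate after two quarters ≈ 9.42%.

With a fixed labor force, u_{t+1} = u_t + s·(1−u_t) − f·u_t = u_t·(1−s−f) + s.
Here 1−s−f = 0.783 and s = 0.010.
u_1 = 0.124600 × 0.783 + 0.010 = 0.107562.
u_2 = 0.107562 × 0.783 + 0.010 = 0.094221.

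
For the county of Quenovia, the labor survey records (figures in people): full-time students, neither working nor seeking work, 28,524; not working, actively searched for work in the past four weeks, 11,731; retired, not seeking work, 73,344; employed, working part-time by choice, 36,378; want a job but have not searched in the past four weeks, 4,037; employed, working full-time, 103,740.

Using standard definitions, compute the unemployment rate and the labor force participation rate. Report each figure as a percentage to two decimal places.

Unemployment rate ≈ 7.73%; labor force participation rate ≈ 58.91%.

Employed = 36,378 + 103,740 = 140,118.
Unemployed = 11,731.
Labor force = 140,118 + 11,731 = 151,849.
Not in labor force = 28,524 + 73,344 + 4,037 = 105,905 (those not working and not actively searching are outside the labor force — including those who want a job but have given up searching).
Civilian working-age population = 151,849 + 105,905 = 257,754.
Unemployment rate = 11,731 / 151,849 = 7.73%.
Labor force participation rate = 151,849 / 257,754 = 58.91%.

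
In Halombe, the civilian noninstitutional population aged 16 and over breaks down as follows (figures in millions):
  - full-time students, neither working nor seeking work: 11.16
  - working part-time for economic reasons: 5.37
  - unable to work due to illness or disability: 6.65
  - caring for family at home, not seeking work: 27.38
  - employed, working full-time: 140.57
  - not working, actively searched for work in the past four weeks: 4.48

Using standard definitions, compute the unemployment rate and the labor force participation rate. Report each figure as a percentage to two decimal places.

Unemployment rate ≈ 2.98%; labor force participation rate ≈ 76.90%.

Employed = 5.37 + 140.57 = 145.94 million (anyone who worked, including part-time for economic reasons, counts as employed).
Unemployed = 4.48 million.
Labor force = 145.94 + 4.48 = 150.42 million.
Not in labor force = 11.16 + 6.65 + 27.38 = 45.19 million (those not working and not actively searching are outside the labor force).
Civilian working-age population = 150.42 + 45.19 = 195.61 million.
Unemployment rate = 4.48 / 150.42 = 2.98%.
Labor force participation rate = 150.42 / 195.61 = 76.90%.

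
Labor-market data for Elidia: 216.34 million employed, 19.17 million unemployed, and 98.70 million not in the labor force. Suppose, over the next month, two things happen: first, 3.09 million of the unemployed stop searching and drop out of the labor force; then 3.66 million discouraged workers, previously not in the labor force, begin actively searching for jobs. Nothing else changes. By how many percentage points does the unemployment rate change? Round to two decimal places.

Initially, labor force = 216.34 + 19.17 = 235.51 million, so u = 19.17/235.51 = 8.14%.
After the first change, unemployed and labor force both fall by 3.09 → E = 216.34, U = 16.08, labor force = 232.42 million.
After the second change, unemployed and labor force both rise by 3.66 → E = 216.34, U = 19.74, labor force = 236.08 million.
New unemployment rate = 19.74 / 236.08 = 8.36%.
Change = 8.36% − 8.14% = +0.22 percentage points.

The unemployment rate changes by +0.22 percentage points.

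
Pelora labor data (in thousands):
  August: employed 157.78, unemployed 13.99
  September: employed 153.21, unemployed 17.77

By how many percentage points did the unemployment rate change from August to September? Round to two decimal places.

The unemployment rate changed by +2.25 percentage points.

August: labor force = 157.78 + 13.99 = 171.77; u = 13.99/171.77 = 8.14%.
September: labor force = 153.21 + 17.77 = 170.98; u = 17.77/170.98 = 10.39%.
Change = 10.39% − 8.14% = +2.25 pp.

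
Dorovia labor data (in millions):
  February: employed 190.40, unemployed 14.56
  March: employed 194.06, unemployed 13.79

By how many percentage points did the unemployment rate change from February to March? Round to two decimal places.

February: labor force = 190.40 + 14.56 = 204.96; u = 14.56/204.96 = 7.10%.
March: labor force = 194.06 + 13.79 = 207.85; u = 13.79/207.85 = 6.63%.
Change = 6.63% − 7.10% = −0.47 pp.

The unemployment rate changed by −0.47 percentage points.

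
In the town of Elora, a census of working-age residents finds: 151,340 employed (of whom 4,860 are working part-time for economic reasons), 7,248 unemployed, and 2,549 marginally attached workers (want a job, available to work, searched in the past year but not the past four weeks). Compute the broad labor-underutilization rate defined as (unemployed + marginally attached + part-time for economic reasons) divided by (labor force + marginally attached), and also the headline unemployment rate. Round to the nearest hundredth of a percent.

Broad underutilization rate ≈ 9.10%; headline unemployment rate ≈ 4.57%.

Labor force = 151,340 + 7,248 = 158,588.
Numerator = 7,248 + 2,549 + 4,860 = 14,657.
Denominator = 158,588 + 2,549 = 161,137.
Broad rate = 14,657 / 161,137 = 9.10%.
Headline unemployment rate = 7,248 / 158,588 = 4.57%.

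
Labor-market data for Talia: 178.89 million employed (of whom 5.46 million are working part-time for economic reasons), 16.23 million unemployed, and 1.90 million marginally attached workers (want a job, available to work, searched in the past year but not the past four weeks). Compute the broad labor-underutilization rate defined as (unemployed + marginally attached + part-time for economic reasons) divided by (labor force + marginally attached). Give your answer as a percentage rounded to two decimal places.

Broad underutilization rate ≈ 11.97%.

Labor force = 178.89 + 16.23 = 195.12 million.
Numerator = 16.23 + 1.90 + 5.46 = 23.59 million.
Denominator = 195.12 + 1.90 = 197.02 million.
Broad rate = 23.59 / 197.02 = 11.97%.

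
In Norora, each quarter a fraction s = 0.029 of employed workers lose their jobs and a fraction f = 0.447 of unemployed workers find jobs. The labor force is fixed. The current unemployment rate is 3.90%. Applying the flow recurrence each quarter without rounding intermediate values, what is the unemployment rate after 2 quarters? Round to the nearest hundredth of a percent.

Unemployment rate after two quarters ≈ 5.49%.

With a fixed labor force, u_{t+1} = u_t + s·(1−u_t) − f·u_t = u_t·(1−s−f) + s.
Here 1−s−f = 0.524 and s = 0.029.
u_1 = 0.039000 × 0.524 + 0.029 = 0.049436.
u_2 = 0.049436 × 0.524 + 0.029 = 0.054904.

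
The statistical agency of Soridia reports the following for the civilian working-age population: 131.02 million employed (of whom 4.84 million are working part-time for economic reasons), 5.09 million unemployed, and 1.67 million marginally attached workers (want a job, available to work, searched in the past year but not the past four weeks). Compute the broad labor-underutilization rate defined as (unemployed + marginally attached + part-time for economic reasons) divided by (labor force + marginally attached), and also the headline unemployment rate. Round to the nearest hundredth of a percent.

Broad underutilization rate ≈ 8.42%; headline unemployment rate ≈ 3.74%.

Labor force = 131.02 + 5.09 = 136.11 million.
Numerator = 5.09 + 1.67 + 4.84 = 11.60 million.
Denominator = 136.11 + 1.67 = 137.78 million.
Broad rate = 11.60 / 137.78 = 8.42%.
Headline unemployment rate = 5.09 / 136.11 = 3.74%.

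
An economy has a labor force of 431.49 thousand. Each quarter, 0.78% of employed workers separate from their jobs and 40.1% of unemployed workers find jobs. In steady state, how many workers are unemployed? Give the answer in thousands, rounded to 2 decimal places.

About 8.23 thousand are unemployed in steady state.

Steady-state unemployment rate u* = s/(s+f) = 0.78/(0.78+40.1) = 0.019080.
Unemployed = u* × labor force = 0.019080 × 431.49 ≈ 8.23 thousand.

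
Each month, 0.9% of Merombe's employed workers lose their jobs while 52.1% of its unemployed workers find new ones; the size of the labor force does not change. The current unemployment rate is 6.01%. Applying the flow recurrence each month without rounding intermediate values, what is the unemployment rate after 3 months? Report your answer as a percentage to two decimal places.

Unemployment rate after three months ≈ 2.15%.

With a fixed labor force, u_{t+1} = u_t + s·(1−u_t) − f·u_t = u_t·(1−s−f) + s.
Here 1−s−f = 0.470 and s = 0.009.
u_1 = 0.060100 × 0.470 + 0.009 = 0.037247.
u_2 = 0.037247 × 0.470 + 0.009 = 0.026506.
u_3 = 0.026506 × 0.470 + 0.009 = 0.021458.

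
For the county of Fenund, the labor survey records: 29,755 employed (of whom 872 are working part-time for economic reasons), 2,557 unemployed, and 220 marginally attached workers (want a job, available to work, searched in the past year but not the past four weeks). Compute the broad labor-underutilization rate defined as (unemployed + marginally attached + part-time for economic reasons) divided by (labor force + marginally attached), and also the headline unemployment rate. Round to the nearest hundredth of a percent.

Broad underutilization rate ≈ 11.22%; headline unemployment rate ≈ 7.91%.

Labor force = 29,755 + 2,557 = 32,312.
Numerator = 2,557 + 220 + 872 = 3,649.
Denominator = 32,312 + 220 = 32,532.
Broad rate = 3,649 / 32,532 = 11.22%.
Headline unemployment rate = 2,557 / 32,312 = 7.91%.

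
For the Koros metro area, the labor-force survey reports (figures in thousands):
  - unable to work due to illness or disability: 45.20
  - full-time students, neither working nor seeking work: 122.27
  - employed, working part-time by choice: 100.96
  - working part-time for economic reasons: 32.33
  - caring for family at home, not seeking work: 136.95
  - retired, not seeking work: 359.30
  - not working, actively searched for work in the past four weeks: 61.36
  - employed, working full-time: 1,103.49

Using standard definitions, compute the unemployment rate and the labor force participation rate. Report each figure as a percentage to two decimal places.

Unemployment rate ≈ 4.73%; labor force participation rate ≈ 66.17%.

Employed = 100.96 + 32.33 + 1,103.49 = 1,236.78 thousand (anyone who worked, including part-time for economic reasons, counts as employed).
Unemployed = 61.36 thousand.
Labor force = 1,236.78 + 61.36 = 1,298.14 thousand.
Not in labor force = 45.20 + 122.27 + 136.95 + 359.30 = 663.72 thousand (those not working and not actively searching are outside the labor force).
Civilian working-age population = 1,298.14 + 663.72 = 1,961.86 thousand.
Unemployment rate = 61.36 / 1,298.14 = 4.73%.
Labor force participation rate = 1,298.14 / 1,961.86 = 66.17%.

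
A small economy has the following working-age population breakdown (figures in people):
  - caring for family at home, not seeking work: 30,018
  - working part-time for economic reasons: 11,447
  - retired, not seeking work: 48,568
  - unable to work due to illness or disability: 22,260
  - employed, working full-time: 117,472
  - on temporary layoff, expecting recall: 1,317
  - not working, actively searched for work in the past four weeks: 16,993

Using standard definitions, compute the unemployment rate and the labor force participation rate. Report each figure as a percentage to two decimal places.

Employed = 11,447 + 117,472 = 128,919 (anyone who worked, including part-time for economic reasons, counts as employed).
Unemployed = 1,317 + 16,993 = 18,310 (jobless and actively searching, or on temporary layoff).
Labor force = 128,919 + 18,310 = 147,229.
Not in labor force = 30,018 + 48,568 + 22,260 = 100,846 (those not working and not actively searching are outside the labor force).
Civilian working-age population = 147,229 + 100,846 = 248,075.
Unemployment rate = 18,310 / 147,229 = 12.44%.
Labor force participation rate = 147,229 / 248,075 = 59.35%.

Unemployment rate ≈ 12.44%; labor force participation rate ≈ 59.35%.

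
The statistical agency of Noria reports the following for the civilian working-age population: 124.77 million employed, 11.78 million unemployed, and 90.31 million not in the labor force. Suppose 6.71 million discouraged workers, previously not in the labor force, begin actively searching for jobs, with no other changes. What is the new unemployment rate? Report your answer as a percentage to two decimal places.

New unemployment rate ≈ 12.91%.

Initially, labor force = 124.77 + 11.78 = 136.55 million, so u = 11.78/136.55 = 8.63%.
After the change, unemployed and labor force both rise by 6.71 → E = 124.77, U = 18.49, labor force = 143.26 million.
New unemployment rate = 18.49 / 143.26 = 12.91%.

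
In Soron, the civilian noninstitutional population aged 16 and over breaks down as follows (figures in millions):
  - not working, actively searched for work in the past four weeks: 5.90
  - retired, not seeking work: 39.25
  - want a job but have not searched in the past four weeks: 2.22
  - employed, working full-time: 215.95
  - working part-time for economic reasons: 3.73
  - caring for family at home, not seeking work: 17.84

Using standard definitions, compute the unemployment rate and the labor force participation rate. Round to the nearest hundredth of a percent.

Employed = 215.95 + 3.73 = 219.68 million (anyone who worked, including part-time for economic reasons, counts as employed).
Unemployed = 5.90 million.
Labor force = 219.68 + 5.90 = 225.58 million.
Not in labor force = 39.25 + 2.22 + 17.84 = 59.31 million (those not working and not actively searching are outside the labor force — including those who want a job but have given up searching).
Civilian working-age population = 225.58 + 59.31 = 284.89 million.
Unemployment rate = 5.90 / 225.58 = 2.62%.
Labor force participation rate = 225.58 / 284.89 = 79.18%.

Unemployment rate ≈ 2.62%; labor force participation rate ≈ 79.18%.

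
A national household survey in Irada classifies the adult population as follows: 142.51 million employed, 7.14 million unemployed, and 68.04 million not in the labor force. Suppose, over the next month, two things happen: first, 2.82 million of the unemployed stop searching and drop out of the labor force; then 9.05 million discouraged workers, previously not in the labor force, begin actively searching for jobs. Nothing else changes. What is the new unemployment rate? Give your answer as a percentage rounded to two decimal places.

Initially, labor force = 142.51 + 7.14 = 149.65 million, so u = 7.14/149.65 = 4.77%.
After the first change, unemployed and labor force both fall by 2.82 → E = 142.51, U = 4.32, labor force = 146.83 million.
After the second change, unemployed and labor force both rise by 9.05 → E = 142.51, U = 13.37, labor force = 155.88 million.
New unemployment rate = 13.37 / 155.88 = 8.58%.

New unemployment rate ≈ 8.58%.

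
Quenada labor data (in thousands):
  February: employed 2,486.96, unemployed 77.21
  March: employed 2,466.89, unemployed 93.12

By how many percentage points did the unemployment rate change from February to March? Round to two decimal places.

February: labor force = 2,486.96 + 77.21 = 2,564.17; u = 77.21/2,564.17 = 3.01%.
March: labor force = 2,466.89 + 93.12 = 2,560.01; u = 93.12/2,560.01 = 3.64%.
Change = 3.64% − 3.01% = +0.63 pp.

The unemployment rate changed by +0.63 percentage points.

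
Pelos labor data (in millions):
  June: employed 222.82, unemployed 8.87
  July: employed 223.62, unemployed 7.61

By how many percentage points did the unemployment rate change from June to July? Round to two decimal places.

June: labor force = 222.82 + 8.87 = 231.69; u = 8.87/231.69 = 3.83%.
July: labor force = 223.62 + 7.61 = 231.23; u = 7.61/231.23 = 3.29%.
Change = 3.29% − 3.83% = −0.54 pp.

The unemployment rate changed by −0.54 percentage points.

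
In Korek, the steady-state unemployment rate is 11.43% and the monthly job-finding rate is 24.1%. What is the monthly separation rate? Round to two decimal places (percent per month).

From u* = s/(s+f): s = u·f/(1−u).
s = 0.1143 × 24.1 / (1 − 0.1143) = 2.7546 / 0.8857 ≈ 3.11% per month.

Separation rate ≈ 3.11% per month.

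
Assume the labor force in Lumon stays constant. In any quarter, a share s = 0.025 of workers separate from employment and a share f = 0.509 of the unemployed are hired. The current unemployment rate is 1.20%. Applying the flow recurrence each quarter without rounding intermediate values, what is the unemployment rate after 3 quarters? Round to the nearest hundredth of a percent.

Unemployment rate after three quarters ≈ 4.33%.

With a fixed labor force, u_{t+1} = u_t + s·(1−u_t) − f·u_t = u_t·(1−s−f) + s.
Here 1−s−f = 0.466 and s = 0.025.
u_1 = 0.012000 × 0.466 + 0.025 = 0.030592.
u_2 = 0.030592 × 0.466 + 0.025 = 0.039256.
u_3 = 0.039256 × 0.466 + 0.025 = 0.043293.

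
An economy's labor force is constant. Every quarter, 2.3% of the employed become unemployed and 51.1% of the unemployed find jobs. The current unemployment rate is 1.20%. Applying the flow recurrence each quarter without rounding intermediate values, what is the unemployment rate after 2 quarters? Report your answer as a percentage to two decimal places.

Unemployment rate after two quarters ≈ 3.63%.

With a fixed labor force, u_{t+1} = u_t + s·(1−u_t) − f·u_t = u_t·(1−s−f) + s.
Here 1−s−f = 0.466 and s = 0.023.
u_1 = 0.012000 × 0.466 + 0.023 = 0.028592.
u_2 = 0.028592 × 0.466 + 0.023 = 0.036324.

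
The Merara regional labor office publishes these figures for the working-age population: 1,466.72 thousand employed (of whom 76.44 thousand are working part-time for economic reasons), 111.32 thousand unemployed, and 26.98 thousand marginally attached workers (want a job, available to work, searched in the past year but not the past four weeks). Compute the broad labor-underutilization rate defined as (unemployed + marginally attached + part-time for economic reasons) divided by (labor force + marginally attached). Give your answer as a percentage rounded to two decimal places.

Labor force = 1,466.72 + 111.32 = 1,578.04 thousand.
Numerator = 111.32 + 26.98 + 76.44 = 214.74 thousand.
Denominator = 1,578.04 + 26.98 = 1,605.02 thousand.
Broad rate = 214.74 / 1,605.02 = 13.38%.

Broad underutilization rate ≈ 13.38%.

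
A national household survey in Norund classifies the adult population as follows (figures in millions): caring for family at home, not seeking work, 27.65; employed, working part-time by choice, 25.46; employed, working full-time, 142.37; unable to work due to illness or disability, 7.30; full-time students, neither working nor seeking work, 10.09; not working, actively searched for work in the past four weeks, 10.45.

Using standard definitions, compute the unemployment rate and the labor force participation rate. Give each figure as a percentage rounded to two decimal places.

Employed = 25.46 + 142.37 = 167.83 million.
Unemployed = 10.45 million.
Labor force = 167.83 + 10.45 = 178.28 million.
Not in labor force = 27.65 + 7.30 + 10.09 = 45.04 million (those not working and not actively searching are outside the labor force).
Civilian working-age population = 178.28 + 45.04 = 223.32 million.
Unemployment rate = 10.45 / 178.28 = 5.86%.
Labor force participation rate = 178.28 / 223.32 = 79.83%.

Unemployment rate ≈ 5.86%; labor force participation rate ≈ 79.83%.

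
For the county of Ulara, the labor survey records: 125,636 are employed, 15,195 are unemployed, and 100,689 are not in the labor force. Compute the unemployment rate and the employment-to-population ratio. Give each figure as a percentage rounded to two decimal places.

Unemployment rate ≈ 10.79%; employment-population ratio ≈ 52.02%.

Labor force = employed + unemployed = 125,636 + 15,195 = 140,831.
Working-age population = 140,831 + 100,689 = 241,520.
Unemployment rate = 15,195 / 140,831 = 10.79%.
Employment-population ratio = 125,636 / 241,520 = 52.02%.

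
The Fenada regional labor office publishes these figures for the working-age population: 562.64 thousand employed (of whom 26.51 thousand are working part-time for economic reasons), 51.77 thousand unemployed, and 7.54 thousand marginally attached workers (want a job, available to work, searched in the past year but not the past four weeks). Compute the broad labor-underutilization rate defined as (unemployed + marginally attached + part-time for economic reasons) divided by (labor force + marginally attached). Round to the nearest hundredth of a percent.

Broad underutilization rate ≈ 13.80%.

Labor force = 562.64 + 51.77 = 614.41 thousand.
Numerator = 51.77 + 7.54 + 26.51 = 85.82 thousand.
Denominator = 614.41 + 7.54 = 621.95 thousand.
Broad rate = 85.82 / 621.95 = 13.80%.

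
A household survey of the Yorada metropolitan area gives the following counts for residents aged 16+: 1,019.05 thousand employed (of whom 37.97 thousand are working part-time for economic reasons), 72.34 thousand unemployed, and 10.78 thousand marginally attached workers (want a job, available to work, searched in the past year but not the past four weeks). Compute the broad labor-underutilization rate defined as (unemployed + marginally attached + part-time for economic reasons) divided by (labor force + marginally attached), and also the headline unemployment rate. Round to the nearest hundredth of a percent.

Broad underutilization rate ≈ 10.99%; headline unemployment rate ≈ 6.63%.

Labor force = 1,019.05 + 72.34 = 1,091.39 thousand.
Numerator = 72.34 + 10.78 + 37.97 = 121.09 thousand.
Denominator = 1,091.39 + 10.78 = 1,102.17 thousand.
Broad rate = 121.09 / 1,102.17 = 10.99%.
Headline unemployment rate = 72.34 / 1,091.39 = 6.63%.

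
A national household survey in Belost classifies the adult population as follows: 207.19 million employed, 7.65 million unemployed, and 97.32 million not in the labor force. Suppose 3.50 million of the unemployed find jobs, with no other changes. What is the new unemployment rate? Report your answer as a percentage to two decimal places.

New unemployment rate ≈ 1.93%.

Initially, labor force = 207.19 + 7.65 = 214.84 million, so u = 7.65/214.84 = 3.56%.
After the change, unemployed falls and employed rises by 3.50; labor force unchanged → E = 210.69, U = 4.15, labor force = 214.84 million.
New unemployment rate = 4.15 / 214.84 = 1.93%.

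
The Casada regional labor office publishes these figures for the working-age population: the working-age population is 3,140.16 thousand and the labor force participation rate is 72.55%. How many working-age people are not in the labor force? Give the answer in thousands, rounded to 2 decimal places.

About 861.97 thousand are not in the labor force.

Share not in the labor force = 1 − 0.7255 = 0.2745.
Not in labor force = 0.2745 × 3,140.16 ≈ 861.97 thousand.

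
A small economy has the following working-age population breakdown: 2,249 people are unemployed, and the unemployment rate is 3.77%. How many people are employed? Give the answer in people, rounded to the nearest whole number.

About 57,406 are employed.

Labor force = U / u = 2,249 / 0.0377 ≈ 59,655.
Employed = labor force − unemployed = 59,655 − 2,249 = 57,406.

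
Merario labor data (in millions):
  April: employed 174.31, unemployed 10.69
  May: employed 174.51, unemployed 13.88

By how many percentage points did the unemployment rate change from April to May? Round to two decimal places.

April: labor force = 174.31 + 10.69 = 185.00; u = 10.69/185.00 = 5.78%.
May: labor force = 174.51 + 13.88 = 188.39; u = 13.88/188.39 = 7.37%.
Change = 7.37% − 5.78% = +1.59 pp.

The unemployment rate changed by +1.59 percentage points.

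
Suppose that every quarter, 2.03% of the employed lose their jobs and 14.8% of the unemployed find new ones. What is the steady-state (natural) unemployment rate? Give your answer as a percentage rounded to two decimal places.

Steady-state unemployment rate ≈ 12.06%.

At steady state the flows balance: s·E = f·U, so U/(E+U) = s/(s+f).
u* = 2.03 / (2.03 + 14.8) = 2.03 / 16.83 = 12.06%.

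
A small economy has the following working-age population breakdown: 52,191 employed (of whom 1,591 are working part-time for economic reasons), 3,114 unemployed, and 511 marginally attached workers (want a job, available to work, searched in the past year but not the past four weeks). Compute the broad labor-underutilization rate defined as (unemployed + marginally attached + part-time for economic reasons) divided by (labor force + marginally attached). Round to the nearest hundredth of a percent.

Broad underutilization rate ≈ 9.34%.

Labor force = 52,191 + 3,114 = 55,305.
Numerator = 3,114 + 511 + 1,591 = 5,216.
Denominator = 55,305 + 511 = 55,816.
Broad rate = 5,216 / 55,816 = 9.34%.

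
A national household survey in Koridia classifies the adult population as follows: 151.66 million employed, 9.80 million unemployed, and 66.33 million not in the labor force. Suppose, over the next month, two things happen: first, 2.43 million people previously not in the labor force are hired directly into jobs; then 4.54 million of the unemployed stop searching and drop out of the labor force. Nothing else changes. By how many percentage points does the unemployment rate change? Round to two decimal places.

Initially, labor force = 151.66 + 9.80 = 161.46 million, so u = 9.80/161.46 = 6.07%.
After the first change, employed and labor force both rise by 2.43; unemployed unchanged → E = 154.09, U = 9.80, labor force = 163.89 million.
After the second change, unemployed and labor force both fall by 4.54 → E = 154.09, U = 5.26, labor force = 159.35 million.
New unemployment rate = 5.26 / 159.35 = 3.30%.
Change = 3.30% − 6.07% = −2.77 percentage points.

The unemployment rate changes by −2.77 percentage points.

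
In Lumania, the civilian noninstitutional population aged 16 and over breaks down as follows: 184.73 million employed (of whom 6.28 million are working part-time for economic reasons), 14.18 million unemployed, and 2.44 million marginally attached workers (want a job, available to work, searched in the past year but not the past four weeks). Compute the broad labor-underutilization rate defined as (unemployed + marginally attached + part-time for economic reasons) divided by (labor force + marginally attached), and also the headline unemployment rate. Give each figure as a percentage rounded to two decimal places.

Broad underutilization rate ≈ 11.37%; headline unemployment rate ≈ 7.13%.

Labor force = 184.73 + 14.18 = 198.91 million.
Numerator = 14.18 + 2.44 + 6.28 = 22.90 million.
Denominator = 198.91 + 2.44 = 201.35 million.
Broad rate = 22.90 / 201.35 = 11.37%.
Headline unemployment rate = 14.18 / 198.91 = 7.13%.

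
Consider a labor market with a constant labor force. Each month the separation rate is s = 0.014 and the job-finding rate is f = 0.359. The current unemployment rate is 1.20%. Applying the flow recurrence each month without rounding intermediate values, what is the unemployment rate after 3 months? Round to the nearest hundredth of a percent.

With a fixed labor force, u_{t+1} = u_t + s·(1−u_t) − f·u_t = u_t·(1−s−f) + s.
Here 1−s−f = 0.627 and s = 0.014.
u_1 = 0.012000 × 0.627 + 0.014 = 0.021524.
u_2 = 0.021524 × 0.627 + 0.014 = 0.027496.
u_3 = 0.027496 × 0.627 + 0.014 = 0.031240.

Unemployment rate after three months ≈ 3.12%.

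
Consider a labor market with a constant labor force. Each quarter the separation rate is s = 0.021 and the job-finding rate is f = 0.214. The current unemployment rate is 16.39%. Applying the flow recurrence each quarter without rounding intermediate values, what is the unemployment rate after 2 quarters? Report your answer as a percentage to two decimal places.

With a fixed labor force, u_{t+1} = u_t + s·(1−u_t) − f·u_t = u_t·(1−s−f) + s.
Here 1−s−f = 0.765 and s = 0.021.
u_1 = 0.163900 × 0.765 + 0.021 = 0.146383.
u_2 = 0.146383 × 0.765 + 0.021 = 0.132983.

Unemployment rate after two quarters ≈ 13.30%.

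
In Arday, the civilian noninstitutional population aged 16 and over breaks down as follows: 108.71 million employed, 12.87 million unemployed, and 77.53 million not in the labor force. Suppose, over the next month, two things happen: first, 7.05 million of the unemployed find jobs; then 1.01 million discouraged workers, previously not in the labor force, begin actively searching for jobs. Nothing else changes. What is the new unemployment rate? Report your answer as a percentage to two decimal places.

New unemployment rate ≈ 5.57%.

Initially, labor force = 108.71 + 12.87 = 121.58 million, so u = 12.87/121.58 = 10.59%.
After the first change, unemployed falls and employed rises by 7.05; labor force unchanged → E = 115.76, U = 5.82, labor force = 121.58 million.
After the second change, unemployed and labor force both rise by 1.01 → E = 115.76, U = 6.83, labor force = 122.59 million.
New unemployment rate = 6.83 / 122.59 = 5.57%.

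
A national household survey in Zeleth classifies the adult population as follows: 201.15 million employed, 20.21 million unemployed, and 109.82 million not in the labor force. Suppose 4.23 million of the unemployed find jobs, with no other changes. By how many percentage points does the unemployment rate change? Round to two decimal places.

The unemployment rate changes by −1.91 percentage points.

Initially, labor force = 201.15 + 20.21 = 221.36 million, so u = 20.21/221.36 = 9.13%.
After the change, unemployed falls and employed rises by 4.23; labor force unchanged → E = 205.38, U = 15.98, labor force = 221.36 million.
New unemployment rate = 15.98 / 221.36 = 7.22%.
Change = 7.22% − 9.13% = −1.91 percentage points.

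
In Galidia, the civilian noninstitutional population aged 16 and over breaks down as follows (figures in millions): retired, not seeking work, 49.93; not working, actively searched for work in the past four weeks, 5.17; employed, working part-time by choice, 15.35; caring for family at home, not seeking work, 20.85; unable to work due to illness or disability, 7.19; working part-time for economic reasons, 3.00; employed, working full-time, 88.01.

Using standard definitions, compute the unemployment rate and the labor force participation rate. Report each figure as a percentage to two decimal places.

Employed = 15.35 + 3.00 + 88.01 = 106.36 million (anyone who worked, including part-time for economic reasons, counts as employed).
Unemployed = 5.17 million.
Labor force = 106.36 + 5.17 = 111.53 million.
Not in labor force = 49.93 + 20.85 + 7.19 = 77.97 million (those not working and not actively searching are outside the labor force).
Civilian working-age population = 111.53 + 77.97 = 189.50 million.
Unemployment rate = 5.17 / 111.53 = 4.64%.
Labor force participation rate = 111.53 / 189.50 = 58.85%.

Unemployment rate ≈ 4.64%; labor force participation rate ≈ 58.85%.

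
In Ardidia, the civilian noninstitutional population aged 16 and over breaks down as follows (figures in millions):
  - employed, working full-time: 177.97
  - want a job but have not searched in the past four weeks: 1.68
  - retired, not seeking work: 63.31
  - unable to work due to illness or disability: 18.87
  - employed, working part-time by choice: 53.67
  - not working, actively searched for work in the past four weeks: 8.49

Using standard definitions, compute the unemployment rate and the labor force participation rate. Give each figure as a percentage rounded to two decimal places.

Employed = 177.97 + 53.67 = 231.64 million.
Unemployed = 8.49 million.
Labor force = 231.64 + 8.49 = 240.13 million.
Not in labor force = 1.68 + 63.31 + 18.87 = 83.86 million (those not working and not actively searching are outside the labor force — including those who want a job but have given up searching).
Civilian working-age population = 240.13 + 83.86 = 323.99 million.
Unemployment rate = 8.49 / 240.13 = 3.54%.
Labor force participation rate = 240.13 / 323.99 = 74.12%.

Unemployment rate ≈ 3.54%; labor force participation rate ≈ 74.12%.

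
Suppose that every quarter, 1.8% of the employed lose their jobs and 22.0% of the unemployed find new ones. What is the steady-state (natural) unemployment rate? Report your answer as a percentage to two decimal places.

At steady state the flows balance: s·E = f·U, so U/(E+U) = s/(s+f).
u* = 1.8 / (1.8 + 22.0) = 1.8 / 23.80 = 7.56%.

Steady-state unemployment rate ≈ 7.56%.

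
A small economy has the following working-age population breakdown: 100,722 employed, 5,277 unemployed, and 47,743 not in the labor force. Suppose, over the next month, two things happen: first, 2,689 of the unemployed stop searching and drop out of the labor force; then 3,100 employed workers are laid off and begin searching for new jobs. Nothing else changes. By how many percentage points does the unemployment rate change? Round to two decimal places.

The unemployment rate changes by +0.53 percentage points.

Initially, labor force = 100,722 + 5,277 = 105,999, so u = 5,277/105,999 = 4.98%.
After the first change, unemployed and labor force both fall by 2,689 → E = 100,722, U = 2,588, labor force = 103,310.
After the second change, employed falls and unemployed rises by 3,100; labor force unchanged → E = 97,622, U = 5,688, labor force = 103,310.
New unemployment rate = 5,688 / 103,310 = 5.51%.
Change = 5.51% − 4.98% = +0.53 percentage points.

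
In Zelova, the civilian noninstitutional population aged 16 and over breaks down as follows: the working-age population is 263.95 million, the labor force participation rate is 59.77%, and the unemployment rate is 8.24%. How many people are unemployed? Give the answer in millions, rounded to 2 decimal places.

About 13.00 million are unemployed.

Labor force = 0.5977 × 263.95 = 157.76 million.
Unemployed = 0.0824 × 157.76 ≈ 13.00 million.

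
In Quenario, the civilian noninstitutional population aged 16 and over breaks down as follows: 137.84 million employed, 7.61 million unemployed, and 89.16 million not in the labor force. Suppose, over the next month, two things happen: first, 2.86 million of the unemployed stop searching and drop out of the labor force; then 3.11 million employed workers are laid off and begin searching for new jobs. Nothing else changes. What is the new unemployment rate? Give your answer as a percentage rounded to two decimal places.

Initially, labor force = 137.84 + 7.61 = 145.45 million, so u = 7.61/145.45 = 5.23%.
After the first change, unemployed and labor force both fall by 2.86 → E = 137.84, U = 4.75, labor force = 142.59 million.
After the second change, employed falls and unemployed rises by 3.11; labor force unchanged → E = 134.73, U = 7.86, labor force = 142.59 million.
New unemployment rate = 7.86 / 142.59 = 5.51%.

New unemployment rate ≈ 5.51%.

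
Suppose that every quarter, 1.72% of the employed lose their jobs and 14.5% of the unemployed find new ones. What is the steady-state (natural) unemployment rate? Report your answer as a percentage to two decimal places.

Steady-state unemployment rate ≈ 10.60%.

At steady state the flows balance: s·E = f·U, so U/(E+U) = s/(s+f).
u* = 1.72 / (1.72 + 14.5) = 1.72 / 16.22 = 10.60%.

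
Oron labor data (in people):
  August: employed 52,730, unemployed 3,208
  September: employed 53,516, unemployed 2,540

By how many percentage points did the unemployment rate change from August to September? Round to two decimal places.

The unemployment rate changed by −1.20 percentage points.

August: labor force = 52,730 + 3,208 = 55,938; u = 3,208/55,938 = 5.73%.
September: labor force = 53,516 + 2,540 = 56,056; u = 2,540/56,056 = 4.53%.
Change = 4.53% − 5.73% = −1.20 pp.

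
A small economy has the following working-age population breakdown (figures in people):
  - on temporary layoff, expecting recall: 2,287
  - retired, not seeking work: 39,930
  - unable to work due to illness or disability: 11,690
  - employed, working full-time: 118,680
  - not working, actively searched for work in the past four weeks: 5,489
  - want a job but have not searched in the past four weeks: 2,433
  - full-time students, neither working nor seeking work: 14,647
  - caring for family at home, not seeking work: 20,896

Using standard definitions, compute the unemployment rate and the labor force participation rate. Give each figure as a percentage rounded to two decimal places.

Employed = 118,680.
Unemployed = 2,287 + 5,489 = 7,776 (jobless and actively searching, or on temporary layoff).
Labor force = 118,680 + 7,776 = 126,456.
Not in labor force = 39,930 + 11,690 + 2,433 + 14,647 + 20,896 = 89,596 (those not working and not actively searching are outside the labor force — including those who want a job but have given up searching).
Civilian working-age population = 126,456 + 89,596 = 216,052.
Unemployment rate = 7,776 / 126,456 = 6.15%.
Labor force participation rate = 126,456 / 216,052 = 58.53%.

Unemployment rate ≈ 6.15%; labor force participation rate ≈ 58.53%.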